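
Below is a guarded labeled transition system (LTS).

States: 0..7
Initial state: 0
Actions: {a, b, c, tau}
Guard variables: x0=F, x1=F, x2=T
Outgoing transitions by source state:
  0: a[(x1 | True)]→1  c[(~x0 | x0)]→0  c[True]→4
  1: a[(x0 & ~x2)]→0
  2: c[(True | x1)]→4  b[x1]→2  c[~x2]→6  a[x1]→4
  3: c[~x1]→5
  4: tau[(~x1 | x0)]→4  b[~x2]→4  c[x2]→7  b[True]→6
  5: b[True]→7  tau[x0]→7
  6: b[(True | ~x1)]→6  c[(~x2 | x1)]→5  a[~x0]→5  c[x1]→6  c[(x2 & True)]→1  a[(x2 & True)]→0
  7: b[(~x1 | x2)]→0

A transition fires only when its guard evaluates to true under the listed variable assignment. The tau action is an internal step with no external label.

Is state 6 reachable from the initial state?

After dropping false guards: 14 live edges.
L0 = {0}
L1 = {1,4}  cumulative {0,1,4}
L2 = {6,7}  cumulative {0,1,4,6,7}
L3 = {5}  cumulative {0,1,4,5,6,7}
R = {0,1,4,5,6,7}
Path to 6: c·b

Answer: REACHABLE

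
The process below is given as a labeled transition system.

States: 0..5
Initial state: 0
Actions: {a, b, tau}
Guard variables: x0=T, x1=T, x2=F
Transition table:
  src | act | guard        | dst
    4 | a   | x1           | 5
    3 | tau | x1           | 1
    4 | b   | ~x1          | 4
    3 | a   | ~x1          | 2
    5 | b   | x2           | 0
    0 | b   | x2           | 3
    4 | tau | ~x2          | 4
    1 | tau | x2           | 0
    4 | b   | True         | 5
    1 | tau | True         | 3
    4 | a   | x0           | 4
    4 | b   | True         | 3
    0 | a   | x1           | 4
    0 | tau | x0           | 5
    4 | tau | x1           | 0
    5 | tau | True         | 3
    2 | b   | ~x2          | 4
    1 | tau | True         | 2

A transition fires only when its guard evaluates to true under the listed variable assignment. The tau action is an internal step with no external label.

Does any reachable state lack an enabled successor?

Answer: DEADLOCK-FREE

Working:
Reach set: {0,1,2,3,4,5}
  0: a→4  tau→5  [deg 2]
  1: tau→2  tau→3  [deg 2]
  2: b→4  [deg 1]
  3: tau→1  [deg 1]
  4: a→4  a→5  b→3  b→5  tau→0  tau→4  [deg 6]
  5: tau→3  [deg 1]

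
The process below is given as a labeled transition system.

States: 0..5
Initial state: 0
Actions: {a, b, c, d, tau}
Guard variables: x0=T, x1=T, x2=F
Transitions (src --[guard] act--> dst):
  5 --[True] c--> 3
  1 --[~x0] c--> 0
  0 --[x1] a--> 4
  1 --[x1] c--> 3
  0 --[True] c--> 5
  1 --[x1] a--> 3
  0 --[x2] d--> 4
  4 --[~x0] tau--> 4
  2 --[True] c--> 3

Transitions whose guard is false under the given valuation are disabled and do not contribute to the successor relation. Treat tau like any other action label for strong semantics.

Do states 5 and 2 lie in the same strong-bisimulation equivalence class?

Compute ~ classes (split until stable):
  π0 = {{0,1,2,3,4,5}}
  π1 = {{0,1},{2,5},{3,4}}
  π2 = {{0},{1},{2,5},{3,4}}
Fixed point at round 3; 4 class(es).
class of 5: {2,5}; class of 2: {2,5}

Answer: BISIMILAR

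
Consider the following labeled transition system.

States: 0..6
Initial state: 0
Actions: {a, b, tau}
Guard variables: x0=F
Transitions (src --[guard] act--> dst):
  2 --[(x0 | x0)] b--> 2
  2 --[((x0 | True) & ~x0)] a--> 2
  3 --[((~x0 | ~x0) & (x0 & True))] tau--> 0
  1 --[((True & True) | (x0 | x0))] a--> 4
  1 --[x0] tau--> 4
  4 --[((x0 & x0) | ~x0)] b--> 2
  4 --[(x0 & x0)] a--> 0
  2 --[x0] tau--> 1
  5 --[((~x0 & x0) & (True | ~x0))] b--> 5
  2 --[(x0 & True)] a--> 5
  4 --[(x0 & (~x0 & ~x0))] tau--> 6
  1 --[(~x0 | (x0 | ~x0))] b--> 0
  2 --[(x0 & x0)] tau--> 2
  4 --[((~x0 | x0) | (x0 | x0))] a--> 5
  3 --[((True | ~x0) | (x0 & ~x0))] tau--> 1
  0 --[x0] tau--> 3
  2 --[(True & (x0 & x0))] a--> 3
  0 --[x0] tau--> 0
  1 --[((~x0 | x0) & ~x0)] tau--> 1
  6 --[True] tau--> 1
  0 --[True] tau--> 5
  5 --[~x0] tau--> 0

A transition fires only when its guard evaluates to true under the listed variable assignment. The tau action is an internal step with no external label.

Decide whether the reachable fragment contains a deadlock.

Answer: DEADLOCK-FREE

Analysis:
Reachable = {0,5}
  0: tau→5  [1 out]
  5: tau→0  [1 out]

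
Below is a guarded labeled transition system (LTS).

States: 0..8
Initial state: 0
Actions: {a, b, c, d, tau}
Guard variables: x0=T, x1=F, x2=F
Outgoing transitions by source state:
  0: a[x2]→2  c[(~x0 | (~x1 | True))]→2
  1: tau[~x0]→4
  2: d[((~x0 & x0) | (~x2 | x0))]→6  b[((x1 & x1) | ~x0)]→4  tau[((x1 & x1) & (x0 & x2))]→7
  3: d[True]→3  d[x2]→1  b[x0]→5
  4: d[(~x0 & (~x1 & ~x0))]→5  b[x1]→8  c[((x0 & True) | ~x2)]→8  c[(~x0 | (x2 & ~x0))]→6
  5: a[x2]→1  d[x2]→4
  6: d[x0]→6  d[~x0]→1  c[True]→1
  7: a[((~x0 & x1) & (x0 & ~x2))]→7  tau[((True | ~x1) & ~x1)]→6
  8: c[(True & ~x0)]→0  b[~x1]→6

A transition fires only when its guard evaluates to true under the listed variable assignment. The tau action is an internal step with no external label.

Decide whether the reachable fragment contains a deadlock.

Reachable = {0,1,2,6}
  0: c→2  [deg 1]
  1: ∅  [no exit]
  2: d→6  [deg 1]
  6: c→1  d→6  [deg 2]
trace reaching 1: c·d·c

Answer: DEADLOCK at state 1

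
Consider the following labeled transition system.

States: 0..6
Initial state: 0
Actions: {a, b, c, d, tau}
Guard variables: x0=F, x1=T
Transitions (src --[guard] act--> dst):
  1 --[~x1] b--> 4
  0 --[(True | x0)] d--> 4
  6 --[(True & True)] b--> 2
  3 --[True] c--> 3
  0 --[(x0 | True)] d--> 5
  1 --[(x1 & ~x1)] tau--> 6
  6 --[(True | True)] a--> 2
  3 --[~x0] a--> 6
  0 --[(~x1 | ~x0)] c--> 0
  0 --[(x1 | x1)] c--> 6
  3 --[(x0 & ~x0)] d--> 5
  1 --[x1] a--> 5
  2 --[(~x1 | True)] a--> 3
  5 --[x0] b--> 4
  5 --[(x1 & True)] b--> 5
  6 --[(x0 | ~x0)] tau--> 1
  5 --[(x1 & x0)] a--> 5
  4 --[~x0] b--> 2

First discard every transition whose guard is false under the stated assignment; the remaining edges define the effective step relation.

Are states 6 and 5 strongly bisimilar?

Bisimulation quotient by refinement:
  π0 = {{0,1,2,3,4,5,6}}
  π1 = {{0},{1,2},{3},{4,5},{6}}
  π2 = {{0},{1},{2},{3},{4},{5},{6}}
Fixed point at round 3; 7 class(es).
6∈{6}, 5∈{5}

Answer: NOT BISIMILAR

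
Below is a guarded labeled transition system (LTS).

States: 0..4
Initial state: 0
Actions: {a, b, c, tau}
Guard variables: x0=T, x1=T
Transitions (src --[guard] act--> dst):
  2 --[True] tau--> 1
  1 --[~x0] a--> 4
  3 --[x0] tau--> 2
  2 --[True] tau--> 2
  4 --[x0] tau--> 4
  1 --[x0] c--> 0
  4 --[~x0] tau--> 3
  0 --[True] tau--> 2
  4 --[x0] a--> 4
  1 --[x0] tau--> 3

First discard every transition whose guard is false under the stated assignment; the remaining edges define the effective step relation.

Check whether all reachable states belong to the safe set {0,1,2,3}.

Inv-set: {0,1,2,3}
R = {0,1,2,3}
  0: safe
  1: safe
  2: safe
  3: safe

Answer: INVARIANT HOLDS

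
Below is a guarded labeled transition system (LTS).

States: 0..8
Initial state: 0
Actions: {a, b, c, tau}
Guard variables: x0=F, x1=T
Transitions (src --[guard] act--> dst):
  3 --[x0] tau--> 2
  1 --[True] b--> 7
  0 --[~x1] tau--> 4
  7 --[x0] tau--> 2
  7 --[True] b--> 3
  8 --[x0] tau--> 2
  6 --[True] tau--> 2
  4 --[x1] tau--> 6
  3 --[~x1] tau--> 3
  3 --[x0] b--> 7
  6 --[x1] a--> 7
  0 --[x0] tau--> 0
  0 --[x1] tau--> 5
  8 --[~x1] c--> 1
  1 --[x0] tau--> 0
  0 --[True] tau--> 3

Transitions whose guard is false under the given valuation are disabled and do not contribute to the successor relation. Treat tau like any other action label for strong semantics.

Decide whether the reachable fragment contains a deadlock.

Answer: DEADLOCK at state 3

Working:
Reachable = {0,3,5}
  0: tau→3  tau→5  [2 exit(s)]
  3: ∅  [STUCK]
  5: ∅  [STUCK]
witness 3: tau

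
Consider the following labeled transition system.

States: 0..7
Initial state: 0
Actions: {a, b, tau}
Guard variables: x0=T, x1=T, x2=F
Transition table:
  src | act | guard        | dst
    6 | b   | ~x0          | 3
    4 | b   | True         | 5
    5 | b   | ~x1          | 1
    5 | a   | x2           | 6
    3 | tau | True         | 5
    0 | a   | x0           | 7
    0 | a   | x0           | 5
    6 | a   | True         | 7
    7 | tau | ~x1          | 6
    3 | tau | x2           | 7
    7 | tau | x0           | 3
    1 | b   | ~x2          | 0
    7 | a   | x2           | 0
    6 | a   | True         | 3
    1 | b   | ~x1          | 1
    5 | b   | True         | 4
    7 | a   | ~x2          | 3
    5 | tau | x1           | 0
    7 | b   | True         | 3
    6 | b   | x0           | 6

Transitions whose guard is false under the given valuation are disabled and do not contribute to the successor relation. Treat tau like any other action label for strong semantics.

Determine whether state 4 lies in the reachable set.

13 transition(s) survive guard evaluation.
L0 = {0}
L1 = {5,7}  now seen {0,5,7}
L2 = {3,4}  now seen {0,3,4,5,7}
R = {0,3,4,5,7}
witness 4: a·b

Answer: REACHABLE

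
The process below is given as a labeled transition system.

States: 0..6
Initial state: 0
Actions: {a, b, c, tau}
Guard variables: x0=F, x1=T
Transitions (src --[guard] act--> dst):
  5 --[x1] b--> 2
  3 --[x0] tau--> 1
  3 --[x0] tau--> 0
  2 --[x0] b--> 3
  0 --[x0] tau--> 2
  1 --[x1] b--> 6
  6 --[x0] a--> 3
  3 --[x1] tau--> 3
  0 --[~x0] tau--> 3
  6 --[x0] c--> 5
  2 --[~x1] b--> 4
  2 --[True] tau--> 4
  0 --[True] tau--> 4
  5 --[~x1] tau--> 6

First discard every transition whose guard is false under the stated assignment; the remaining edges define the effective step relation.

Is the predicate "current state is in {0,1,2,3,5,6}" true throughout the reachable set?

Allowed set {0,1,2,3,5,6}
Reach set: {0,3,4}
  0: ok
  3: ok
  4: ✗ unsafe
witness against invariant: tau → 4

Answer: INVARIANT VIOLATED at state 4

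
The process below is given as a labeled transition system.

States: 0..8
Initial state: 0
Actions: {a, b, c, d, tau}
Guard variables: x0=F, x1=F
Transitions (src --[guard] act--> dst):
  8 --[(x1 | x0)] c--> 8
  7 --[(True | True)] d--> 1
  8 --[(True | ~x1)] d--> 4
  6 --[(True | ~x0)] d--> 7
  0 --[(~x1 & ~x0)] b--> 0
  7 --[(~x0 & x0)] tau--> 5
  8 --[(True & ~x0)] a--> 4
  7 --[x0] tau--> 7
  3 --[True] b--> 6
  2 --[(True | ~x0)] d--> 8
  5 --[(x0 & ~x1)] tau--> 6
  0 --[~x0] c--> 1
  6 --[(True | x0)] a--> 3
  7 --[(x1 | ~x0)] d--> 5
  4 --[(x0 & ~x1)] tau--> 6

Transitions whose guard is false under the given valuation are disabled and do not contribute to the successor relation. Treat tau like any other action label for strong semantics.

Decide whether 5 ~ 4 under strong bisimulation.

Answer: BISIMILAR

Working:
Bisimulation quotient by refinement:
  π0 = {{0,1,2,3,4,5,6,7,8}}
  π1 = {{0},{1,4,5},{2,7},{3},{6,8}}
  π2 = {{0},{1,4,5},{2},{3},{6},{7},{8}}
stable after 3 split(s): 7 block(s)
[5]={1,4,5}  [4]={1,4,5}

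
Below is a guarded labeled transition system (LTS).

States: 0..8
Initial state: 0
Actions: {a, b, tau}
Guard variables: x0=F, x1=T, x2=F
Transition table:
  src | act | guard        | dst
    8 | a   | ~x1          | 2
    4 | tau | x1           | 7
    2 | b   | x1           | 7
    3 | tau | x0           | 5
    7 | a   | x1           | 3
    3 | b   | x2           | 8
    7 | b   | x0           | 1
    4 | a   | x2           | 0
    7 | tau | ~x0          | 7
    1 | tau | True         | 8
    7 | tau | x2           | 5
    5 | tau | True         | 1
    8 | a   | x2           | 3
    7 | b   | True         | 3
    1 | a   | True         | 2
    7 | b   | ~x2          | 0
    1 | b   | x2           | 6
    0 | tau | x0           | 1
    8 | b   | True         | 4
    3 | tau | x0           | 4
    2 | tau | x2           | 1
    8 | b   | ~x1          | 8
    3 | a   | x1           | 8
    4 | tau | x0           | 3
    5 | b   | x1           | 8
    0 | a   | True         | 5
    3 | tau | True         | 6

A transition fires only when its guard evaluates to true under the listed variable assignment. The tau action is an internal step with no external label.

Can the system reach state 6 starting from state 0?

Answer: REACHABLE

Analysis:
After dropping false guards: 14 live edges.
L0 = {0}
L1 = {5}  total {0,5}
L2 = {1,8}  total {0,1,5,8}
L3 = {2,4}  total {0,1,2,4,5,8}
L4 = {7}  total {0,1,2,4,5,7,8}
L5 = {3}  total {0,1,2,3,4,5,7,8}
L6 = {6}  total {0,1,2,3,4,5,6,7,8}
R = {0,1,2,3,4,5,6,7,8}
Path to 6: a·tau·a·b·a·tau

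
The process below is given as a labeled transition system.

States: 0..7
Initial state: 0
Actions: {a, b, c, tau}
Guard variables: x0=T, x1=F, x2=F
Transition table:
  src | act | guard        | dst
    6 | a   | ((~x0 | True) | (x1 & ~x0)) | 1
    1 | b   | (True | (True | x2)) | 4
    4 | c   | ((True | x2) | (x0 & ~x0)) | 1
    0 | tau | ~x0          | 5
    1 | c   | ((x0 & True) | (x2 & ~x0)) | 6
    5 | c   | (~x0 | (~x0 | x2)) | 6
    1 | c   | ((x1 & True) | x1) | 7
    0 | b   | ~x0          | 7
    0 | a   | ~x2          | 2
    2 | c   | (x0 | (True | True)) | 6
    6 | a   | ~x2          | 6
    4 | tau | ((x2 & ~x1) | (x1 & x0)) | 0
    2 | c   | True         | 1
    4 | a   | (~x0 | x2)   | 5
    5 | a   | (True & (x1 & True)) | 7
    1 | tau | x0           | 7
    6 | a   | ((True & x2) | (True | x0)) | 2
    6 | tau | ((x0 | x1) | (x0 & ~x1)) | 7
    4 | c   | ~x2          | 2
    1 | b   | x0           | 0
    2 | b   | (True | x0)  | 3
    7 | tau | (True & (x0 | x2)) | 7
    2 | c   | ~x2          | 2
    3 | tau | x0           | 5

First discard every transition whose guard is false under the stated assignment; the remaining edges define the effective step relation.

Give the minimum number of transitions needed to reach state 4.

Layered search for 4:
  Layer 0: {0}
  Layer 1: {2}
  Layer 2: {1,3,6}
  Layer 3: {4,5,7}
first hit 4 at d=3 via a·c·b

Answer: 3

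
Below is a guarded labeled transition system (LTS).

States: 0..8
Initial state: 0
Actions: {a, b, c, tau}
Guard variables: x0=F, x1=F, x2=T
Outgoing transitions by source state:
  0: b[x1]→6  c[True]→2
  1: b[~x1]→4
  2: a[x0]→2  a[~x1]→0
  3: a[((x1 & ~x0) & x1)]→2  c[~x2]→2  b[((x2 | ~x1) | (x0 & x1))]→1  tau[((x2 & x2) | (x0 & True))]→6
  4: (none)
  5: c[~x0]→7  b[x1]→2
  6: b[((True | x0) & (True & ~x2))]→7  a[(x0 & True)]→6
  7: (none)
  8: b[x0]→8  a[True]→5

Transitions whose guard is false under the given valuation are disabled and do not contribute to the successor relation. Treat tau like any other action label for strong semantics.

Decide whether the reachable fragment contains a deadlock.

Reach set: {0,2}
  0: c→2  [deg 1]
  2: a→0  [deg 1]

Answer: DEADLOCK-FREE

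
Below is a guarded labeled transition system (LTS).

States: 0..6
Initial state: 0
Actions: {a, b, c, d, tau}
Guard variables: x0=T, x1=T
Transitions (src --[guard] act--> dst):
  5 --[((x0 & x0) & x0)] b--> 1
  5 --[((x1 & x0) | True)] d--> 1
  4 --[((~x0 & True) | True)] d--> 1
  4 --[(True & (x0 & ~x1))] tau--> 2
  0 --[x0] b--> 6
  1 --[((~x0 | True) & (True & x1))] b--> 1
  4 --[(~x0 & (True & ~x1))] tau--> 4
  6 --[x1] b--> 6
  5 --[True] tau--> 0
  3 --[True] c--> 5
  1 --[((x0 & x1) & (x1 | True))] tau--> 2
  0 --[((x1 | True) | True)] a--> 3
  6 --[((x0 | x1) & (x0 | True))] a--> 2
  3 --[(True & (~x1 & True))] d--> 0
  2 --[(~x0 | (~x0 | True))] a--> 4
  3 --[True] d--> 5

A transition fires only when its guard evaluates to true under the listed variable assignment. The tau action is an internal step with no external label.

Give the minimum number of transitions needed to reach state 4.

BFS to 4:
  depth 0: {0}
  depth 1: {3,6}
  depth 2: {2,5}
  depth 3: {1,4}
depth(4)=3, e.g. b·a·a

Answer: 3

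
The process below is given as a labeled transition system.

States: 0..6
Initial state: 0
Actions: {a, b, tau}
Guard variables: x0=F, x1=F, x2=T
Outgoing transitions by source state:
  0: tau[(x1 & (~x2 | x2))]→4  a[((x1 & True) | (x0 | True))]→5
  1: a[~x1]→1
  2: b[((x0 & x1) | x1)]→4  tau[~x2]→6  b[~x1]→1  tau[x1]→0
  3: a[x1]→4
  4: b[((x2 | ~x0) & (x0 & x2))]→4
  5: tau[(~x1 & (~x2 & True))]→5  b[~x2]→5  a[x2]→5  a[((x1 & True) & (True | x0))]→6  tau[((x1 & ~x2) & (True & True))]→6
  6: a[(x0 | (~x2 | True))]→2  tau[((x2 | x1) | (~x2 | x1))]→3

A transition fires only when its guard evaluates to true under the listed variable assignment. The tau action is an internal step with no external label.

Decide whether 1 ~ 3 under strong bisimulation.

Answer: NOT BISIMILAR

Analysis:
Refine partition for ~:
  round 0: {{0,1,2,3,4,5,6}}
  round 1: {{0,1,5},{2},{3,4},{6}}
stable after 2 split(s): 4 block(s)
1∈{0,1,5}, 3∈{3,4}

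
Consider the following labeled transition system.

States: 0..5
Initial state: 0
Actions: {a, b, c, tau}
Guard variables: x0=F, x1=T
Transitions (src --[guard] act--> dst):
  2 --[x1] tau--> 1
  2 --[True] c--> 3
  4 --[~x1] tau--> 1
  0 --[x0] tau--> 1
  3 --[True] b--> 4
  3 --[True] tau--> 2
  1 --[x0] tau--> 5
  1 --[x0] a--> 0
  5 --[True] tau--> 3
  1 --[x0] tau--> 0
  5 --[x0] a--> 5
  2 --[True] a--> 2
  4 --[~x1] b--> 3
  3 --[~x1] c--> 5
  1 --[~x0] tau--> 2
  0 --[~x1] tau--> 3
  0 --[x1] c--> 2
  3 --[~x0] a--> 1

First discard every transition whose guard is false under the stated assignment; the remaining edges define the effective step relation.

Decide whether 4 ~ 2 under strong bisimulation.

Answer: NOT BISIMILAR

Trace:
Bisimulation quotient by refinement:
  P[0] = {{0,1,2,3,4,5}}
  P[1] = {{0},{1,5},{2},{3},{4}}
  P[2] = {{0},{1},{2},{3},{4},{5}}
6 equivalence class(es) (converged in 3)
class of 4: {4}; class of 2: {2}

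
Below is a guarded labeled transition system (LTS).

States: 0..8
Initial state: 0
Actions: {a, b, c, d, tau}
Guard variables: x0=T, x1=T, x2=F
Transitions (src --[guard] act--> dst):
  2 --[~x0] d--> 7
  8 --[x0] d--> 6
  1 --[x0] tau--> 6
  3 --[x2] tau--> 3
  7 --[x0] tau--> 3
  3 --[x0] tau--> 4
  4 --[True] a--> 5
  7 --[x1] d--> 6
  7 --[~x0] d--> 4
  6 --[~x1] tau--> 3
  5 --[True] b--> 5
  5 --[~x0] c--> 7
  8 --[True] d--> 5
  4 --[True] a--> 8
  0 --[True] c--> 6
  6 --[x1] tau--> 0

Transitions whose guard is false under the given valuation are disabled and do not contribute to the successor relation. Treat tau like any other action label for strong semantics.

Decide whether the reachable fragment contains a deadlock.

R = {0,6}
  0: c→6  [1 exit(s)]
  6: tau→0  [1 exit(s)]

Answer: DEADLOCK-FREE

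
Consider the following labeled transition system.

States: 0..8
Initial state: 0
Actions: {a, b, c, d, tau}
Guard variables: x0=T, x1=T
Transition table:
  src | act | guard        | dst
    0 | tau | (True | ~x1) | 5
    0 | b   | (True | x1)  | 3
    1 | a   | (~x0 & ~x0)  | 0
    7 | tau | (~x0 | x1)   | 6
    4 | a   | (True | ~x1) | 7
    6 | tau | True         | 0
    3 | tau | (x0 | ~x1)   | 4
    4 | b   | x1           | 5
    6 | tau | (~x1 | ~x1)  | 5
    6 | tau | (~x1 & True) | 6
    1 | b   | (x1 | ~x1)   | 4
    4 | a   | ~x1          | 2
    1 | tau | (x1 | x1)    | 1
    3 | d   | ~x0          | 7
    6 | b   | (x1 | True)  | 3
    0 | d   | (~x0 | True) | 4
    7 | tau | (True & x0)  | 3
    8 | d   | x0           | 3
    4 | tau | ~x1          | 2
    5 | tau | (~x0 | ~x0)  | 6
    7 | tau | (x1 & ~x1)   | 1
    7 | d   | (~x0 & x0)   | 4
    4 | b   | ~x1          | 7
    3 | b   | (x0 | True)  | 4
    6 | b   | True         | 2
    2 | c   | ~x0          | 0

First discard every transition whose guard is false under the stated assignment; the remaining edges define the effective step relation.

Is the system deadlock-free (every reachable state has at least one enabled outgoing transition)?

Answer: DEADLOCK at state 2

Working:
Reachable = {0,2,3,4,5,6,7}
  0: b→3  d→4  tau→5  [3 out]
  2: ∅  [STUCK]
  3: b→4  tau→4  [2 out]
  4: a→7  b→5  [2 out]
  5: ∅  [STUCK]
  6: b→2  b→3  tau→0  [3 out]
  7: tau→3  tau→6  [2 out]
trace reaching 2: d·a·tau·b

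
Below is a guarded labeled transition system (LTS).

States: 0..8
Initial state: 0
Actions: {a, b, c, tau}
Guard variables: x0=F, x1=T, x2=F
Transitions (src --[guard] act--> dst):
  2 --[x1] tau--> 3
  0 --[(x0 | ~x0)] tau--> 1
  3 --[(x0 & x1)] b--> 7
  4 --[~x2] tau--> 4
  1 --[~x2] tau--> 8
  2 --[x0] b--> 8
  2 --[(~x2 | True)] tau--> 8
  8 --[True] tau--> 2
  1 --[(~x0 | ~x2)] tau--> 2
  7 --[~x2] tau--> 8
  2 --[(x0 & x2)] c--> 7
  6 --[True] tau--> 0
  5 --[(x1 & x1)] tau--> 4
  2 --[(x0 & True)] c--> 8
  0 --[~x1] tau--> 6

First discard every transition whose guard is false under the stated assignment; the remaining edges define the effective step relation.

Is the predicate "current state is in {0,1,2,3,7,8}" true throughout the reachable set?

Safe = {0,1,2,3,7,8}
R = {0,1,2,3,8}
  0: ✓
  1: ✓
  2: ✓
  3: ✓
  8: ✓

Answer: INVARIANT HOLDS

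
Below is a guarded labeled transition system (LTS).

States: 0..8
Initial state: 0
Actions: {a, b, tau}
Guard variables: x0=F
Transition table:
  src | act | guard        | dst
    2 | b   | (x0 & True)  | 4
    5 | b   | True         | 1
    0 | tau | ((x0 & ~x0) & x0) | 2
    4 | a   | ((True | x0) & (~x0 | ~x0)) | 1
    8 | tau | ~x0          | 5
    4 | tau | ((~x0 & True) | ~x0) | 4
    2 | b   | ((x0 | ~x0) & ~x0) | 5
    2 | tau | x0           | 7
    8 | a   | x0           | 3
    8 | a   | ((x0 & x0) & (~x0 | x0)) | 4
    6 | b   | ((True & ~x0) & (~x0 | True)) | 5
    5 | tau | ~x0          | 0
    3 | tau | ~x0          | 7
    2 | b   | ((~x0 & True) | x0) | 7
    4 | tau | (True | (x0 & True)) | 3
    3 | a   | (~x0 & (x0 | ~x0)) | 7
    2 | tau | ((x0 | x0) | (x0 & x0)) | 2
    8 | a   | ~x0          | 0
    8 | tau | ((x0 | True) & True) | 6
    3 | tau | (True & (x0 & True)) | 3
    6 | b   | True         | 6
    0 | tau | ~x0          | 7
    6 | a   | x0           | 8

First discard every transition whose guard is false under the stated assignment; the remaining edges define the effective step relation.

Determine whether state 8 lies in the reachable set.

Answer: UNREACHABLE

Analysis:
After dropping false guards: 15 live edges.
Layer 0: {0}
Layer 1: {7}  now seen {0,7}
Reachable = {0,7}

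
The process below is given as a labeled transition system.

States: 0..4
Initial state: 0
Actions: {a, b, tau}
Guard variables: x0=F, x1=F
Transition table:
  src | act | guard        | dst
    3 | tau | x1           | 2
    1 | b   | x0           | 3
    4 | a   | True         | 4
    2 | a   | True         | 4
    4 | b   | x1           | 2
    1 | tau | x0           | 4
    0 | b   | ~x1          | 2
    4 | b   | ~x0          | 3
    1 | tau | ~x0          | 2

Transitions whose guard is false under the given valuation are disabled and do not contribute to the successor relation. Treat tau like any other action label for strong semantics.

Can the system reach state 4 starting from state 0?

Answer: REACHABLE

Working:
After dropping false guards: 5 live edges.
L0 = {0}
L1 = {2}  total {0,2}
L2 = {4}  total {0,2,4}
L3 = {3}  total {0,2,3,4}
Reach set: {0,2,3,4}
trace reaching 4: b·a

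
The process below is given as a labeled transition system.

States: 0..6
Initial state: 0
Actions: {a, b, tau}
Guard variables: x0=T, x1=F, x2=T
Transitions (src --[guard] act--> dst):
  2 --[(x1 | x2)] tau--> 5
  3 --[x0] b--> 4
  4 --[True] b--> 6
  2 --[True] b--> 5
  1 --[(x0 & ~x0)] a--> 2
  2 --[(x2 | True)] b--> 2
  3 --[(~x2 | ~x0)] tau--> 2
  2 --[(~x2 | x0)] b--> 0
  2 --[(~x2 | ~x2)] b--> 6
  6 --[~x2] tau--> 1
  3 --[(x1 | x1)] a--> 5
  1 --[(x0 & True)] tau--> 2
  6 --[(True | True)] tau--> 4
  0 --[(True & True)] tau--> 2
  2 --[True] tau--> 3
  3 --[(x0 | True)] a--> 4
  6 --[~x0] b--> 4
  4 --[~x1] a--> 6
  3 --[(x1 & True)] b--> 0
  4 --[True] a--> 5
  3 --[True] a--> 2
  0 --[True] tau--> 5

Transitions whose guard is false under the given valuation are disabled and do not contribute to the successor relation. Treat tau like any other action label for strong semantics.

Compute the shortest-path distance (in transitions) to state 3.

Answer: 2

Trace:
Layered search for 3:
  Layer 0: {0}
  Layer 1: {2,5}
  Layer 2: {3}
3 enters at depth 2; path tau·tau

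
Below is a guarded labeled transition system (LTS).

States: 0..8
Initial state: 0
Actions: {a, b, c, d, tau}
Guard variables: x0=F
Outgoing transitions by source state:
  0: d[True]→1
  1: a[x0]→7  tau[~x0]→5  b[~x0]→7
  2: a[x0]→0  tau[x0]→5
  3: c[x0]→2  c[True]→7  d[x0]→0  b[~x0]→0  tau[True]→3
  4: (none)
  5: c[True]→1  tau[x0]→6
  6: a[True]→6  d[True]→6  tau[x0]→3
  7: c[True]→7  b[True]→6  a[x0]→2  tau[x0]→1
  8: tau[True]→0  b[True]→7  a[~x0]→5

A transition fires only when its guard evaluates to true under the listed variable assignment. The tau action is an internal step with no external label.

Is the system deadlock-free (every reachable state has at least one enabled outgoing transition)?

Answer: DEADLOCK-FREE

Analysis:
Reachable = {0,1,5,6,7}
  0: d→1  [deg 1]
  1: b→7  tau→5  [deg 2]
  5: c→1  [deg 1]
  6: a→6  d→6  [deg 2]
  7: b→6  c→7  [deg 2]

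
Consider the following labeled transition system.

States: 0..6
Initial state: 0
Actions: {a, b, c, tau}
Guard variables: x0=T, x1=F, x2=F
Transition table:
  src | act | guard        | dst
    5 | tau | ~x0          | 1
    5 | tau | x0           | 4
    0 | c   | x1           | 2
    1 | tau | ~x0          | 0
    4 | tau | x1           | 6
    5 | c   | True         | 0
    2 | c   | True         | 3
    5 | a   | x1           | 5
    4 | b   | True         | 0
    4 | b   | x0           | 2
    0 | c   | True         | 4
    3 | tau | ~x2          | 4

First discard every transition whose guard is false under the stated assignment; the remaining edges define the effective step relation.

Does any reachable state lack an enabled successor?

Answer: DEADLOCK-FREE

Analysis:
R = {0,2,3,4}
  0: c→4  [1 exit(s)]
  2: c→3  [1 exit(s)]
  3: tau→4  [1 exit(s)]
  4: b→0  b→2  [2 exit(s)]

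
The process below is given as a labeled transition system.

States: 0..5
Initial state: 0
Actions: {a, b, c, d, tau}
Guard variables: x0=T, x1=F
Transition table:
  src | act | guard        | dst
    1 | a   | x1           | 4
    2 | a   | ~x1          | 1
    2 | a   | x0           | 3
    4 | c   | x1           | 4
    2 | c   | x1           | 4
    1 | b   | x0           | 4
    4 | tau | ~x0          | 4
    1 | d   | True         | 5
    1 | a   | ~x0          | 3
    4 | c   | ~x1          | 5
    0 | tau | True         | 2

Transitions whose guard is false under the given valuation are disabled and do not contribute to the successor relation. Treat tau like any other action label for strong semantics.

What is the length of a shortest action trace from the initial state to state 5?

Breadth-first toward 5:
  L0 = {0}
  L1 = {2}
  L2 = {1,3}
  L3 = {4,5}
first hit 5 at d=3 via tau·a·d

Answer: 3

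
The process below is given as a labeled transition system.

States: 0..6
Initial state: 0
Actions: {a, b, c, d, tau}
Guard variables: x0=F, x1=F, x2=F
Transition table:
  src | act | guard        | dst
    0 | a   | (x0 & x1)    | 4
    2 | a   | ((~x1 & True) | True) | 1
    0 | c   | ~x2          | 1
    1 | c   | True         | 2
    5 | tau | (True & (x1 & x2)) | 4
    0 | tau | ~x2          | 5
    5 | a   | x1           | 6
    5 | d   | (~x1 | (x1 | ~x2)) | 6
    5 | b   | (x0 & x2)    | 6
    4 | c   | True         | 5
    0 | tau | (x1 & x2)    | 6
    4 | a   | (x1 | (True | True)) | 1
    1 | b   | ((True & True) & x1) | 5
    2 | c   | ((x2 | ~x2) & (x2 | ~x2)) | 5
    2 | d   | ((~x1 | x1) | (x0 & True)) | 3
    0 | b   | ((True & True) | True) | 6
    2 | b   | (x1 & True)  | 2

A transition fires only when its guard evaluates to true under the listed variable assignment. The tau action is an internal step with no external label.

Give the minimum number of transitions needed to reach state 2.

Layered search for 2:
  L0 = {0}
  L1 = {1,5,6}
  L2 = {2}
2 enters at depth 2; path c·c

Answer: 2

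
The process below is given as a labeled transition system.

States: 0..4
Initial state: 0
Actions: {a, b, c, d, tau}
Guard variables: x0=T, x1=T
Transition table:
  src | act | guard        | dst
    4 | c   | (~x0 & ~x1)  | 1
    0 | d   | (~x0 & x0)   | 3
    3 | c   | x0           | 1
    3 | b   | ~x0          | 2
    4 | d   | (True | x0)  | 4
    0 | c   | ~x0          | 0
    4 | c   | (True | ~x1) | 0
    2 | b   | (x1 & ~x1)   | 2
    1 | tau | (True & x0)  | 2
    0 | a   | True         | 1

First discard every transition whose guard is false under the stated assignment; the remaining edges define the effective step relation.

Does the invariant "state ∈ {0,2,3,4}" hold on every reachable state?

Safe = {0,2,3,4}
R = {0,1,2}
  0: safe
  1: VIOLATES
  2: safe
reach 1 via a — violates

Answer: INVARIANT VIOLATED at state 1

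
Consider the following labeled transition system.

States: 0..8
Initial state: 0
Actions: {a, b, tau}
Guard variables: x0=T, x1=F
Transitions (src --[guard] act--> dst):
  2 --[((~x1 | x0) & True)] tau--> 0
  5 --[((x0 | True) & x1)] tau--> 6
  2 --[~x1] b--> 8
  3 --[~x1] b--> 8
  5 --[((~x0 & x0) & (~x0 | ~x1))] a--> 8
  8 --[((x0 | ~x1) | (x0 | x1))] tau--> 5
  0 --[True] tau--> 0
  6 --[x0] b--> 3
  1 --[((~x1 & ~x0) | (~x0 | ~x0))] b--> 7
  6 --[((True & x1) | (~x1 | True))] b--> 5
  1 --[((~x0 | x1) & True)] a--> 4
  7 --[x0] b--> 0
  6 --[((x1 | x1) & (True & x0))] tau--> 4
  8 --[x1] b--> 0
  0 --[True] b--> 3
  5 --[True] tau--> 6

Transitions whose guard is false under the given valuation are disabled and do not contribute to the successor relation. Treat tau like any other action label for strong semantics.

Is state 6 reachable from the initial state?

Answer: REACHABLE

Trace:
After dropping false guards: 10 live edges.
Layer 0: {0}
Layer 1: {3}  cumulative {0,3}
Layer 2: {8}  cumulative {0,3,8}
Layer 3: {5}  cumulative {0,3,5,8}
Layer 4: {6}  cumulative {0,3,5,6,8}
Reach set: {0,3,5,6,8}
witness 6: b·b·tau·tau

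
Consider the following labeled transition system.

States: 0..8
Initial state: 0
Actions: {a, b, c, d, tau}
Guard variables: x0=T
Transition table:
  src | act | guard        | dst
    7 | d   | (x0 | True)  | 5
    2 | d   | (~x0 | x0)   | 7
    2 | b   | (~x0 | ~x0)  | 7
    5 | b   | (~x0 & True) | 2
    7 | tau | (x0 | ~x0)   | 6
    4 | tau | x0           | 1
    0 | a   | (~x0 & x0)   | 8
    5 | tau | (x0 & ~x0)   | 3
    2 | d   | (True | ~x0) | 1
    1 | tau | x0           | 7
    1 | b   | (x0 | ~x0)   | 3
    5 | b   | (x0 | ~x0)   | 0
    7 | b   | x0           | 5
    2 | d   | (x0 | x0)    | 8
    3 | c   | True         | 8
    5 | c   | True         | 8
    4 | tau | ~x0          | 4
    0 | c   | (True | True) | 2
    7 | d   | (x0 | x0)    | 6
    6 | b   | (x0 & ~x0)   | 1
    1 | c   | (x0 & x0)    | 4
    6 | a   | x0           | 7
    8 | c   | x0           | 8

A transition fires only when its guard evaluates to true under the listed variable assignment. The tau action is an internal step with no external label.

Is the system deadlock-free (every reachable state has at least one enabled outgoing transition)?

R = {0,1,2,3,4,5,6,7,8}
  0: c→2  [deg 1]
  1: b→3  c→4  tau→7  [deg 3]
  2: d→1  d→7  d→8  [deg 3]
  3: c→8  [deg 1]
  4: tau→1  [deg 1]
  5: b→0  c→8  [deg 2]
  6: a→7  [deg 1]
  7: b→5  d→5  d→6  tau→6  [deg 4]
  8: c→8  [deg 1]

Answer: DEADLOCK-FREE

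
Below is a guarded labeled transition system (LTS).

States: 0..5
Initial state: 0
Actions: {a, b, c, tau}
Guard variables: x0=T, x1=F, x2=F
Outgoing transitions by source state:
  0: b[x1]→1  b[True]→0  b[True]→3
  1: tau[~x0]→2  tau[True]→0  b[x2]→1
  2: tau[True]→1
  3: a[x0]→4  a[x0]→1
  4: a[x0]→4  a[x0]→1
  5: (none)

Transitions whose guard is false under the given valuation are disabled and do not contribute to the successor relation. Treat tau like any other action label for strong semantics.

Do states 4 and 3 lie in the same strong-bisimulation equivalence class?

Bisimulation quotient by refinement:
  π0 = {{0,1,2,3,4,5}}
  π1 = {{0},{1,2},{3,4},{5}}
  π2 = {{0},{1},{2},{3,4},{5}}
Fixed point at round 3; 5 class(es).
4∈{3,4}, 3∈{3,4}

Answer: BISIMILAR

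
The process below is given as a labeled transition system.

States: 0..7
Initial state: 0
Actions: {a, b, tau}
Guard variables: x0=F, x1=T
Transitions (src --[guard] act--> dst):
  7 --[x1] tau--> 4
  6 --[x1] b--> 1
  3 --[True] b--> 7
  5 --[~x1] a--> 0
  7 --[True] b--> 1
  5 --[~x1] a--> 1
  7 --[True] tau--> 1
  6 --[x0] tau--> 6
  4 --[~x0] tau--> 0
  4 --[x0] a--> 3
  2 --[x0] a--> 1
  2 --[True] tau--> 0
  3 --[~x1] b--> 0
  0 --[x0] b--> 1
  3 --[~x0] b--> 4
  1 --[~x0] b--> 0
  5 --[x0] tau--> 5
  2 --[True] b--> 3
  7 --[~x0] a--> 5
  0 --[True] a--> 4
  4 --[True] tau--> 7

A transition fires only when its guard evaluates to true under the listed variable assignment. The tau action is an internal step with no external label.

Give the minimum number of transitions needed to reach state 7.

BFS to 7:
  L0 = {0}
  L1 = {4}
  L2 = {7}
7 enters at depth 2; path a·tau

Answer: 2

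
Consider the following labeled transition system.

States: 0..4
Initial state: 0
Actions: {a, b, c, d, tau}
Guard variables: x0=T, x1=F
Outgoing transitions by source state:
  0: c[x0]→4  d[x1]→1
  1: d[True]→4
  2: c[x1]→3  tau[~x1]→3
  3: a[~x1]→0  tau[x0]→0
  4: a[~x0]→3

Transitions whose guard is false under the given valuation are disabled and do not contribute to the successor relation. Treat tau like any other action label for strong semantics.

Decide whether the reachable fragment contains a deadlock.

R = {0,4}
  0: c→4  [1 exit(s)]
  4: ∅  [STUCK]
trace reaching 4: c

Answer: DEADLOCK at state 4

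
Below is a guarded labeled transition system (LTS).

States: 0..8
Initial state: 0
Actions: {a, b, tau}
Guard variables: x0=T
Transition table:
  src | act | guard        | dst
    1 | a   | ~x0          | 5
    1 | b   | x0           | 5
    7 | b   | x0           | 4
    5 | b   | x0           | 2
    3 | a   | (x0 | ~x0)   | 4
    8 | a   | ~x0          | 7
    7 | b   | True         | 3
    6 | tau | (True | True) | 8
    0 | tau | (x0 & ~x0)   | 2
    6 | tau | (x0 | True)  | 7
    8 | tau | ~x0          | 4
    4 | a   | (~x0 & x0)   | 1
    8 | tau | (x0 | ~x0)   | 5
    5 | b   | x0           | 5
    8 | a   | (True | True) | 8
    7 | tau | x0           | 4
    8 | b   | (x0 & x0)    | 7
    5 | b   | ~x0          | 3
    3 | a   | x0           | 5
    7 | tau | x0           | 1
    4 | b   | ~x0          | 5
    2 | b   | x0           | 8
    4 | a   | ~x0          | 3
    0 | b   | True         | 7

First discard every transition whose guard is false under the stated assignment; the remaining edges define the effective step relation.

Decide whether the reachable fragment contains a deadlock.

Answer: DEADLOCK at state 4

Working:
R = {0,1,2,3,4,5,7,8}
  0: b→7  [deg 1]
  1: b→5  [deg 1]
  2: b→8  [deg 1]
  3: a→4  a→5  [deg 2]
  4: ∅  [no exit]
  5: b→2  b→5  [deg 2]
  7: b→3  b→4  tau→1  tau→4  [deg 4]
  8: a→8  b→7  tau→5  [deg 3]
witness 4: b·b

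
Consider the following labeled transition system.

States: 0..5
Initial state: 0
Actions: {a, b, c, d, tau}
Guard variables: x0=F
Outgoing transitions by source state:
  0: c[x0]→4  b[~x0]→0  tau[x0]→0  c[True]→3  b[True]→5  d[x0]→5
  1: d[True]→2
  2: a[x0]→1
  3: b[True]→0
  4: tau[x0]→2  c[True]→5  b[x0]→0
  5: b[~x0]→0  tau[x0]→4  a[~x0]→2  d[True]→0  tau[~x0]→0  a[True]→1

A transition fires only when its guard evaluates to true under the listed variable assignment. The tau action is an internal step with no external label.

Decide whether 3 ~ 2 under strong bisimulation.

Answer: NOT BISIMILAR

Analysis:
Bisimulation quotient by refinement:
  round 0: {{0,1,2,3,4,5}}
  round 1: {{0},{1},{2},{3},{4},{5}}
Fixed point at round 2; 6 class(es).
class of 3: {3}; class of 2: {2}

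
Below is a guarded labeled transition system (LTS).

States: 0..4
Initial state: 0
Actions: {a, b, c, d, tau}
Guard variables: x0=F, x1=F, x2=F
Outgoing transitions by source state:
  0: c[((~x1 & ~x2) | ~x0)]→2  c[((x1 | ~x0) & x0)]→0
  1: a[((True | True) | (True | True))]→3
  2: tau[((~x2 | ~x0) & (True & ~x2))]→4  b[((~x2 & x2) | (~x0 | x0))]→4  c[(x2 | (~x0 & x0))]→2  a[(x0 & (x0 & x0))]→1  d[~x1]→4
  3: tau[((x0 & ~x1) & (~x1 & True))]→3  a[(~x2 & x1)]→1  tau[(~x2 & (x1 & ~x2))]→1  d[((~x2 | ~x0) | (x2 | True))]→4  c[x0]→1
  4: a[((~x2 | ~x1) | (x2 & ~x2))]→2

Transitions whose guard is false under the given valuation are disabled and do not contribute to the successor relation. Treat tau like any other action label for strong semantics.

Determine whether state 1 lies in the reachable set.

After dropping false guards: 7 live edges.
Layer 0: {0}
Layer 1: {2}  total {0,2}
Layer 2: {4}  total {0,2,4}
Reachable = {0,2,4}

Answer: UNREACHABLE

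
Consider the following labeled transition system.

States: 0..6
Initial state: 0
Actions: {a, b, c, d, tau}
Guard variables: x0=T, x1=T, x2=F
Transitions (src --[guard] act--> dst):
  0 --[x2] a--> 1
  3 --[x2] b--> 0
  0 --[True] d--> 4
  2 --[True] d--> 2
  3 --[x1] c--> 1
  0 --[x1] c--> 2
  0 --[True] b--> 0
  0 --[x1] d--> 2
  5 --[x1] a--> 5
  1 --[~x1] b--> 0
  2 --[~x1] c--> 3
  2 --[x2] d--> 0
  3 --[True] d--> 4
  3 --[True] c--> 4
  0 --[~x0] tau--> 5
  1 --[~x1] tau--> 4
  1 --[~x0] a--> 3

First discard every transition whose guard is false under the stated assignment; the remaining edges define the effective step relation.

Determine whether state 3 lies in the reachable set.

Guard filter leaves 9 enabled edge(s).
depth 0: {0}
depth 1: {2,4}  now seen {0,2,4}
Reachable = {0,2,4}

Answer: UNREACHABLE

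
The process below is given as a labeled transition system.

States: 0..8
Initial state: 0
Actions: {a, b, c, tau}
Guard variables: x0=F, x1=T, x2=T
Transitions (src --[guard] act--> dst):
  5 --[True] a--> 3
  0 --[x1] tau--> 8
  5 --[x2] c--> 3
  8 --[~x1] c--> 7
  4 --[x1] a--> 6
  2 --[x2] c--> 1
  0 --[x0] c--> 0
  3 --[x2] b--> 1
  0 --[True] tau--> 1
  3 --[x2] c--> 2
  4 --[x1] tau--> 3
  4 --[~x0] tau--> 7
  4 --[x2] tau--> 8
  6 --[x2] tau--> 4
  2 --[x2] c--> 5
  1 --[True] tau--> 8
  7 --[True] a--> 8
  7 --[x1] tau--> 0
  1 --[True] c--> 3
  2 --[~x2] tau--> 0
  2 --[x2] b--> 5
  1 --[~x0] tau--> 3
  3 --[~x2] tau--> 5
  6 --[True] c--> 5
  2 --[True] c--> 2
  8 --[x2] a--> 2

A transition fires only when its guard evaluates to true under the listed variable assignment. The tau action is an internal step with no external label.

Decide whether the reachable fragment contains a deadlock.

Answer: DEADLOCK-FREE

Analysis:
Reach set: {0,1,2,3,5,8}
  0: tau→1  tau→8  [2 exit(s)]
  1: c→3  tau→3  tau→8  [3 exit(s)]
  2: b→5  c→1  c→2  c→5  [4 exit(s)]
  3: b→1  c→2  [2 exit(s)]
  5: a→3  c→3  [2 exit(s)]
  8: a→2  [1 exit(s)]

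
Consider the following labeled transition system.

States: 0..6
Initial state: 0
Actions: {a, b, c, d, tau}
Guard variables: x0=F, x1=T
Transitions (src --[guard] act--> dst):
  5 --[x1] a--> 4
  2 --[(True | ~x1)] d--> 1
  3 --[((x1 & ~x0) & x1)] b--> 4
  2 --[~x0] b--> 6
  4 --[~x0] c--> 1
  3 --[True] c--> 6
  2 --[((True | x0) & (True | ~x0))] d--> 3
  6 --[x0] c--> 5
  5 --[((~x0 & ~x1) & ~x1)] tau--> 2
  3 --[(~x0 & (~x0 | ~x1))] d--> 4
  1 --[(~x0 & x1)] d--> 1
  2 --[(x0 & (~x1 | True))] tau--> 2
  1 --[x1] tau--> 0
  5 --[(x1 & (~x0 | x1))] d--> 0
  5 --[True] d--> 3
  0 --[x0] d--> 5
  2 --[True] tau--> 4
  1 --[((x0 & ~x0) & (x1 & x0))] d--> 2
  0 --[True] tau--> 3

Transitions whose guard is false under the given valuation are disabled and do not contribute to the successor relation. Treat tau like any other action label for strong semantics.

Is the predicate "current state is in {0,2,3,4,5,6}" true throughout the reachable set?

Answer: INVARIANT VIOLATED at state 1

Analysis:
Inv-set: {0,2,3,4,5,6}
Reach set: {0,1,3,4,6}
  0: ✓
  1: VIOLATES
  3: ✓
  4: ✓
  6: ✓
witness against invariant: tau·b·c → 1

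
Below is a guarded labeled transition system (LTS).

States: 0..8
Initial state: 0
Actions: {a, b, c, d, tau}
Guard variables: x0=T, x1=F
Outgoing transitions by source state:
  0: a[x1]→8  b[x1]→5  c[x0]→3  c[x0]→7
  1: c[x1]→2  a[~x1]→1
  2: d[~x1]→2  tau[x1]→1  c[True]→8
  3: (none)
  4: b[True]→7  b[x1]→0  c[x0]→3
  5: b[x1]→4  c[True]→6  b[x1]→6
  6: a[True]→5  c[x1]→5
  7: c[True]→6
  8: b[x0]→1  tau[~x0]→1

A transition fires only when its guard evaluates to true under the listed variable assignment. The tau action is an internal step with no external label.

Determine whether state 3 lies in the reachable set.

Answer: REACHABLE

Working:
Guard filter leaves 11 enabled edge(s).
Layer 0: {0}
Layer 1: {3,7}  cumulative {0,3,7}
Layer 2: {6}  cumulative {0,3,6,7}
Layer 3: {5}  cumulative {0,3,5,6,7}
R = {0,3,5,6,7}
trace reaching 3: c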